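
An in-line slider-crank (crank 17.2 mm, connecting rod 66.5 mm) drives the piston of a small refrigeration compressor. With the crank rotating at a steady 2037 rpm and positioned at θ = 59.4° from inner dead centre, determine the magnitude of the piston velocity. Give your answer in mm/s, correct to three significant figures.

ω = 2π·2037/60 = 213.3 rad/s
For an in-line slider-crank, x = r cosθ + √(L² − r² sin²θ), so v = −rω sinθ·[1 + r cosθ/√(L² − r² sin²θ)].
With r = 0.0172 m, L = 0.0665 m, θ = 59.4°: √(L² − r² sin²θ) = 0.064831 m.
v = −0.0172·213.3·0.86074·[1 + 0.0172·0.50904/0.064831] = -3.5846 m/s.
|v| = 3.5846 m/s = 3584.6 mm/s.

3580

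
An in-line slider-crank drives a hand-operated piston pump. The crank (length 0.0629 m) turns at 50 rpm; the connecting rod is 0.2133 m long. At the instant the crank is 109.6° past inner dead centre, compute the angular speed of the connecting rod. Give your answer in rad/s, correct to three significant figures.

ω = 5.236 rad/s (converted from 50 rpm).
The rod makes angle φ with the slider axis where L sinφ = r sinθ; differentiating, L cosφ·φ̇ = r ω cosθ.
L cosφ = √(L² − r² sin²θ) = 0.2049 m.
|ω_rod| = r ω |cosθ| / √(L² − r² sin²θ) = 0.0629·5.236·0.33545/0.2049 = 0.53917 rad/s.

0.539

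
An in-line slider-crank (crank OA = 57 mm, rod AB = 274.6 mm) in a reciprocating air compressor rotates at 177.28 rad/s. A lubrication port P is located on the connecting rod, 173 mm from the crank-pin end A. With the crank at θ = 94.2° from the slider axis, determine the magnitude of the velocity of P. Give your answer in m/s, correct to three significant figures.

9.98

ω = 177.3 rad/s.  Crank-pin speed |V_A| = rω = 10.105 m/s, perpendicular to OA.
Rod angle: sinφ = −(r/L) sinθ ⇒ φ = -11.948°; ω_rod = −rω cosθ/√(L²−r²sin²θ) = +2.7548 rad/s.
V_P = V_A + ω_rod × AP, with AP = 0.173 m along the rod.
Components: V_Px = −rω sinθ − a·ω_rod·sinφ = -9.9792 m/s;  V_Py = rω cosθ + a·ω_rod·cosφ = -0.27382 m/s.
|V_P| = √(V_Px² + V_Py²) = 9.9829 m/s.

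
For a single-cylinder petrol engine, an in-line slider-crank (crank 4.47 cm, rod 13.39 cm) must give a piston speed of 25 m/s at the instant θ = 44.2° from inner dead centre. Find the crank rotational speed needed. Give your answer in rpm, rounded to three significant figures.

For an in-line slider-crank, |v_piston| = rω|sinθ|·[1 + r cosθ/√(L² − r² sin²θ)].
With r = 0.0447 m, L = 0.1339 m, θ = 44.2°: the bracketed kinematic factor |dx/dθ| = 0.038832 m.
ω = v/|dx/dθ| = 25/0.038832 = 643.8 rad/s.
N = 60ω/(2π) = 6147.8 rpm.

6150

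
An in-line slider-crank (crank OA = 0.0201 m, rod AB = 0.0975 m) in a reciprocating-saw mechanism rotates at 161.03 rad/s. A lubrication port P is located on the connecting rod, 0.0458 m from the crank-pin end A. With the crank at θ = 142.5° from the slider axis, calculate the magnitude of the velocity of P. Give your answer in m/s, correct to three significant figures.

2.27

ω = 161 rad/s.  Crank-pin speed |V_A| = rω = 3.2367 m/s, perpendicular to OA.
Rod angle: sinφ = −(r/L) sinθ ⇒ φ = -7.210°; ω_rod = −rω cosθ/√(L²−r²sin²θ) = +26.547 rad/s.
V_P = V_A + ω_rod × AP, with AP = 0.0458 m along the rod.
Components: V_Px = −rω sinθ − a·ω_rod·sinφ = -1.8178 m/s;  V_Py = rω cosθ + a·ω_rod·cosφ = -1.3616 m/s.
|V_P| = √(V_Px² + V_Py²) = 2.2712 m/s.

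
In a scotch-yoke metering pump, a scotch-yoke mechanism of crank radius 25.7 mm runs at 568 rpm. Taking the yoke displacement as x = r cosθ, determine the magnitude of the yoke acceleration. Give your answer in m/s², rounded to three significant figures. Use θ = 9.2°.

89.8

ω = 59.48 rad/s (from 568 rpm).
x = r cosθ ⇒ ẍ = −rω² cosθ (ω constant).
|a| = rω²|cosθ| = 0.0257·(59.48)²·|cos 9.2°| = 89.756 m/s².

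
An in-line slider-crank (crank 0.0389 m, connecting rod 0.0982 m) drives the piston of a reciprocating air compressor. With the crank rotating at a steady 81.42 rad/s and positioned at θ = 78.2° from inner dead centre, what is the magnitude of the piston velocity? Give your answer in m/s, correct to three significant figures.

ω = 81.42 rad/s
For an in-line slider-crank, x = r cosθ + √(L² − r² sin²θ), so v = −rω sinθ·[1 + r cosθ/√(L² − r² sin²θ)].
With r = 0.0389 m, L = 0.0982 m, θ = 78.2°: √(L² − r² sin²θ) = 0.090517 m.
v = −0.0389·81.42·0.97887·[1 + 0.0389·0.20450/0.090517] = -3.3728 m/s.
|v| = 3.3728 m/s.

3.37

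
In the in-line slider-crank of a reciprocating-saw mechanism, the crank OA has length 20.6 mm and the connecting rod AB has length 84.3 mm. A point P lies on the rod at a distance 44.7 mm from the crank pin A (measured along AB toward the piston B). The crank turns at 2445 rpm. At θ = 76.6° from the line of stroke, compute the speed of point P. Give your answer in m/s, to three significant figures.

ω = 256 rad/s.  Crank-pin speed |V_A| = rω = 5.2744 m/s, perpendicular to OA.
Rod angle: sinφ = −(r/L) sinθ ⇒ φ = -13.752°; ω_rod = −rω cosθ/√(L²−r²sin²θ) = -14.928 rad/s.
V_P = V_A + ω_rod × AP, with AP = 0.0447 m along the rod.
Components: V_Px = −rω sinθ − a·ω_rod·sinφ = -5.2894 m/s;  V_Py = rω cosθ + a·ω_rod·cosφ = +0.57419 m/s.
|V_P| = √(V_Px² + V_Py²) = 5.3205 m/s.

5.32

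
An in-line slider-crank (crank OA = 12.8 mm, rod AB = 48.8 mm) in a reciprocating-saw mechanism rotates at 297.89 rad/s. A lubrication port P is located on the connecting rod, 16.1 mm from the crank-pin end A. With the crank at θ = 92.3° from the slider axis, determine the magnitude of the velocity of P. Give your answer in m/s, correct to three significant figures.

ω = 297.9 rad/s.  Crank-pin speed |V_A| = rω = 3.813 m/s, perpendicular to OA.
Rod angle: sinφ = −(r/L) sinθ ⇒ φ = -15.194°; ω_rod = −rω cosθ/√(L²−r²sin²θ) = +3.2493 rad/s.
V_P = V_A + ω_rod × AP, with AP = 0.0161 m along the rod.
Components: V_Px = −rω sinθ − a·ω_rod·sinφ = -3.7962 m/s;  V_Py = rω cosθ + a·ω_rod·cosφ = -0.10254 m/s.
|V_P| = √(V_Px² + V_Py²) = 3.7976 m/s.

3.80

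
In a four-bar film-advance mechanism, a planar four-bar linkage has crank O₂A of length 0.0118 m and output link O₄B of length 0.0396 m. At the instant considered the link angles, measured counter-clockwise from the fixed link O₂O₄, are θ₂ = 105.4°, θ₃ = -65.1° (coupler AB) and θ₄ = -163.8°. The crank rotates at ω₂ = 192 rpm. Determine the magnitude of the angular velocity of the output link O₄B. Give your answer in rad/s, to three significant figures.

ω₂ = 20.11 rad/s (from 192 rpm).
Differentiating the loop-closure r₂e^{iθ₂}+r₃e^{iθ₃}=r₁+r₄e^{iθ₄} gives r₂ω₂e^{iθ₂}+r₃ω₃e^{iθ₃}=r₄ω₄e^{iθ₄}.
Eliminating the other unknown: ω₄ = r₂ω₂ sin(θ₂−θ₃) / [r₄ sin(θ₄−θ₃)].
Numerator sine = +0.16505; denominator sine = -0.98849.
Result = 0.0118·20.11·(+0.16505) / (0.0396·(-0.98849)) = -1.0003 rad/s; magnitude 1.0003 rad/s.

1.00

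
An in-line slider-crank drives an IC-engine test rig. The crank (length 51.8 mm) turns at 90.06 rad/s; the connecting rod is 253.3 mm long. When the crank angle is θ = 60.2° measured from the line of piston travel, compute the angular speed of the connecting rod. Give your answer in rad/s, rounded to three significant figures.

9.30

ω = 90.06 rad/s
The rod makes angle φ with the slider axis where L sinφ = r sinθ; differentiating, L cosφ·φ̇ = r ω cosθ.
L cosφ = √(L² − r² sin²θ) = 0.24928 m.
|ω_rod| = r ω |cosθ| / √(L² − r² sin²θ) = 0.0518·90.06·0.49697/0.24928 = 9.3005 rad/s.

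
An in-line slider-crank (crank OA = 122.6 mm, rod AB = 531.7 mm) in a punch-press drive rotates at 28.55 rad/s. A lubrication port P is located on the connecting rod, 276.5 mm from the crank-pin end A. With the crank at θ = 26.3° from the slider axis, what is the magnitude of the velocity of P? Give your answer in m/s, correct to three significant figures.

ω = 28.55 rad/s.  Crank-pin speed |V_A| = rω = 3.5002 m/s, perpendicular to OA.
Rod angle: sinφ = −(r/L) sinθ ⇒ φ = -5.864°; ω_rod = −rω cosθ/√(L²−r²sin²θ) = -5.9327 rad/s.
V_P = V_A + ω_rod × AP, with AP = 0.2765 m along the rod.
Components: V_Px = −rω sinθ − a·ω_rod·sinφ = -1.7184 m/s;  V_Py = rω cosθ + a·ω_rod·cosφ = +1.5061 m/s.
|V_P| = √(V_Px² + V_Py²) = 2.285 m/s.

2.29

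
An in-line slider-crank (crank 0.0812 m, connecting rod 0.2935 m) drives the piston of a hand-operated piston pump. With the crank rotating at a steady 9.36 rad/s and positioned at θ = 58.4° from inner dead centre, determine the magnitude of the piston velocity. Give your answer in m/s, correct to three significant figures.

ω = 9.36 rad/s
For an in-line slider-crank, x = r cosθ + √(L² − r² sin²θ), so v = −rω sinθ·[1 + r cosθ/√(L² − r² sin²θ)].
With r = 0.0812 m, L = 0.2935 m, θ = 58.4°: √(L² − r² sin²θ) = 0.28524 m.
v = −0.0812·9.36·0.85173·[1 + 0.0812·0.52399/0.28524] = -0.7439 m/s.
|v| = 0.7439 m/s.

0.744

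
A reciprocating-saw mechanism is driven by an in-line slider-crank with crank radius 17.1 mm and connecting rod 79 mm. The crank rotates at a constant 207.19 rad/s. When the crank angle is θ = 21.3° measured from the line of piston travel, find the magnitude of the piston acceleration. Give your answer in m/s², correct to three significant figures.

802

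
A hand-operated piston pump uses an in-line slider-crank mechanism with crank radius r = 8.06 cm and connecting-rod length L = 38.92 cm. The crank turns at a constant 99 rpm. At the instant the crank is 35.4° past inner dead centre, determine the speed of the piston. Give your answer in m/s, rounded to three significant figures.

ω = 2π·99/60 = 10.37 rad/s
For an in-line slider-crank, x = r cosθ + √(L² − r² sin²θ), so v = −rω sinθ·[1 + r cosθ/√(L² − r² sin²θ)].
With r = 0.0806 m, L = 0.3892 m, θ = 35.4°: √(L² − r² sin²θ) = 0.38639 m.
v = −0.0806·10.37·0.57928·[1 + 0.0806·0.81513/0.38639] = -0.56635 m/s.
|v| = 0.56635 m/s.

0.566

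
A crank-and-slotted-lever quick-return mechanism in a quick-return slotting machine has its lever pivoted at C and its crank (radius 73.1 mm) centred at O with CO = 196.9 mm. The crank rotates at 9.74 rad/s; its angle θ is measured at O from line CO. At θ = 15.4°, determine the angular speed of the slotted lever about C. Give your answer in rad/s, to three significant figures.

ω = 9.74 rad/s
Crank pin A relative to C: A = (d + r cosθ, r sinθ); lever angle φ = atan2(r sinθ, d + r cosθ).
Differentiating tanφ: φ̇ = rω(d cosθ + r)/(d² + r² + 2dr cosθ).
d² + r² + 2dr cosθ = |CA|² = 0.0718664 m²;  d cosθ + r = +0.26293 m.
|ω_lever| = |0.0731·9.74·+0.26293| / 0.0718664 = 2.6049 rad/s.

2.60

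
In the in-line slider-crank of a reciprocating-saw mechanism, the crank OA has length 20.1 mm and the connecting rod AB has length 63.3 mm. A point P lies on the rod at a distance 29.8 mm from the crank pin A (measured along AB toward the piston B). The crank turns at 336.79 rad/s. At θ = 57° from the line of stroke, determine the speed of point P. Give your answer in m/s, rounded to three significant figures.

ω = 336.8 rad/s.  Crank-pin speed |V_A| = rω = 6.7695 m/s, perpendicular to OA.
Rod angle: sinφ = −(r/L) sinθ ⇒ φ = -15.445°; ω_rod = −rω cosθ/√(L²−r²sin²θ) = -60.427 rad/s.
V_P = V_A + ω_rod × AP, with AP = 0.0298 m along the rod.
Components: V_Px = −rω sinθ − a·ω_rod·sinφ = -6.1569 m/s;  V_Py = rω cosθ + a·ω_rod·cosφ = +1.9512 m/s.
|V_P| = √(V_Px² + V_Py²) = 6.4587 m/s.

6.46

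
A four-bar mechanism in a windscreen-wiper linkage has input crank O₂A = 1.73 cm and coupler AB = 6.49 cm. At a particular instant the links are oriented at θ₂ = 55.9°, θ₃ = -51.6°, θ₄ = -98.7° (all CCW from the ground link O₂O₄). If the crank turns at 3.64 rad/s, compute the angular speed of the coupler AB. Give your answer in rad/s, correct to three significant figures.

0.568

ω₂ = 3.64 rad/s
Differentiating the loop-closure r₂e^{iθ₂}+r₃e^{iθ₃}=r₁+r₄e^{iθ₄} gives r₂ω₂e^{iθ₂}+r₃ω₃e^{iθ₃}=r₄ω₄e^{iθ₄}.
Eliminating the other unknown: ω₃ = r₂ω₂ sin(θ₄−θ₂) / [r₃ sin(θ₃−θ₄)].
Numerator sine = -0.42894; denominator sine = +0.73254.
Result = 0.0173·3.64·(-0.42894) / (0.0649·(+0.73254)) = -0.56815 rad/s; magnitude 0.56815 rad/s.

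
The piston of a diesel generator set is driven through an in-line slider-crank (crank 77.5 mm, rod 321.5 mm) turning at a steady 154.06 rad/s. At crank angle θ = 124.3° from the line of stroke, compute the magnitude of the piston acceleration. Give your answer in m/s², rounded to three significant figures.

ω = 154.1 rad/s
x(θ) = r cosθ + √(L² − r² sin²θ); with ω constant, a = ω²·d²x/dθ².
d²x/dθ² = −r cosθ − r²(cos2θ)/√u − r⁴ sin²2θ/(4u^{3/2}),  u = L² − r² sin²θ = 0.0992634 m².
Substituting r = 0.0775 m, L = 0.3215 m, θ = 124.3°: d²x/dθ² = +0.050379 m.
a = ω²·d²x/dθ² = (154.1)²·(+0.050379) = +1195.7 m/s²;  |a| = 1195.7 m/s².

1200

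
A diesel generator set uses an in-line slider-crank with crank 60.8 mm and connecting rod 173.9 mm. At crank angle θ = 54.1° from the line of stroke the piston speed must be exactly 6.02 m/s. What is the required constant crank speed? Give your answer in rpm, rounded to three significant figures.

For an in-line slider-crank, |v_piston| = rω|sinθ|·[1 + r cosθ/√(L² − r² sin²θ)].
With r = 0.0608 m, L = 0.1739 m, θ = 54.1°: the bracketed kinematic factor |dx/dθ| = 0.059778 m.
ω = v/|dx/dθ| = 6.02/0.059778 = 100.71 rad/s.
N = 60ω/(2π) = 961.66 rpm.

962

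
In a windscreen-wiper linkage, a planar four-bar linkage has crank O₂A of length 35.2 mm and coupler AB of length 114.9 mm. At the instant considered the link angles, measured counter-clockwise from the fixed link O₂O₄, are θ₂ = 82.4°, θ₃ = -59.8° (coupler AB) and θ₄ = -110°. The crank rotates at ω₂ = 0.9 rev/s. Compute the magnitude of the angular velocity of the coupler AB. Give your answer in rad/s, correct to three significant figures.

ω₂ = 5.655 rad/s (from 0.9 rev/s).
Differentiating the loop-closure r₂e^{iθ₂}+r₃e^{iθ₃}=r₁+r₄e^{iθ₄} gives r₂ω₂e^{iθ₂}+r₃ω₃e^{iθ₃}=r₄ω₄e^{iθ₄}.
Eliminating the other unknown: ω₃ = r₂ω₂ sin(θ₄−θ₂) / [r₃ sin(θ₃−θ₄)].
Numerator sine = +0.21474; denominator sine = +0.76828.
Result = 0.0352·5.655·(+0.21474) / (0.1149·(+0.76828)) = +0.4842 rad/s; magnitude 0.4842 rad/s.

0.484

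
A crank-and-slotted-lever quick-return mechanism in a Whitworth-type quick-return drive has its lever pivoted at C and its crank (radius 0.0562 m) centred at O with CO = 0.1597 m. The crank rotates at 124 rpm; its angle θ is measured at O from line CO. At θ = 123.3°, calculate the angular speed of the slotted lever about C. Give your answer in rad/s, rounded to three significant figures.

1.22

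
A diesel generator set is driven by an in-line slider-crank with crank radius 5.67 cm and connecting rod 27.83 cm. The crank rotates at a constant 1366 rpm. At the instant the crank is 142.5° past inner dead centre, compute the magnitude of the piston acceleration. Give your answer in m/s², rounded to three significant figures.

ω = 2π·1366/60 = 143 rad/s
x(θ) = r cosθ + √(L² − r² sin²θ); with ω constant, a = ω²·d²x/dθ².
d²x/dθ² = −r cosθ − r²(cos2θ)/√u − r⁴ sin²2θ/(4u^{3/2}),  u = L² − r² sin²θ = 0.0762595 m².
Substituting r = 0.0567 m, L = 0.2783 m, θ = 142.5°: d²x/dθ² = +0.041856 m.
a = ω²·d²x/dθ² = (143)²·(+0.041856) = +856.47 m/s²;  |a| = 856.47 m/s².

856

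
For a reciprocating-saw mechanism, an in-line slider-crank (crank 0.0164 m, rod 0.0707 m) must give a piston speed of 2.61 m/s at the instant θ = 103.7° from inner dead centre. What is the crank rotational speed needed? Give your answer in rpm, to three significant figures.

1660

For an in-line slider-crank, |v_piston| = rω|sinθ|·[1 + r cosθ/√(L² − r² sin²θ)].
With r = 0.0164 m, L = 0.0707 m, θ = 103.7°: the bracketed kinematic factor |dx/dθ| = 0.015035 m.
ω = v/|dx/dθ| = 2.61/0.015035 = 173.6 rad/s.
N = 60ω/(2π) = 1657.7 rpm.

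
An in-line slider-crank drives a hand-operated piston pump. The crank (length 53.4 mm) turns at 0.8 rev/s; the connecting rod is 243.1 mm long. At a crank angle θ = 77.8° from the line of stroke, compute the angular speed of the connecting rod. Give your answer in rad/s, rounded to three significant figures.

ω = 5.027 rad/s (converted from 0.8 rev/s).
The rod makes angle φ with the slider axis where L sinφ = r sinθ; differentiating, L cosφ·φ̇ = r ω cosθ.
L cosφ = √(L² − r² sin²θ) = 0.23743 m.
|ω_rod| = r ω |cosθ| / √(L² − r² sin²θ) = 0.0534·5.027·0.21132/0.23743 = 0.2389 rad/s.

0.239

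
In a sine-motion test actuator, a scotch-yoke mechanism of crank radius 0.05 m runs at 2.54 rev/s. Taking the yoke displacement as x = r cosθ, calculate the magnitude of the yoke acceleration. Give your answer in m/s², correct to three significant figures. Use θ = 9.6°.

ω = 15.96 rad/s (from 2.54 rev/s).
x = r cosθ ⇒ ẍ = −rω² cosθ (ω constant).
|a| = rω²|cosθ| = 0.05·(15.96)²·|cos 9.6°| = 12.557 m/s².

12.6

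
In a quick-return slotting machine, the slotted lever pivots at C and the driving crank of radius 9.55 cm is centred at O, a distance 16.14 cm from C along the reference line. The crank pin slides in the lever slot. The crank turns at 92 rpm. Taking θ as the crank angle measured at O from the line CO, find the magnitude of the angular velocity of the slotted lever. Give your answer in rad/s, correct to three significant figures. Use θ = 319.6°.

3.43

ω = 9.634 rad/s (from 92 rpm).
Crank pin A relative to C: A = (d + r cosθ, r sinθ); lever angle φ = atan2(r sinθ, d + r cosθ).
Differentiating tanφ: φ̇ = rω(d cosθ + r)/(d² + r² + 2dr cosθ).
d² + r² + 2dr cosθ = |CA|² = 0.0586465 m²;  d cosθ + r = +0.21841 m.
|ω_lever| = |0.0955·9.634·+0.21841| / 0.0586465 = 3.4265 rad/s.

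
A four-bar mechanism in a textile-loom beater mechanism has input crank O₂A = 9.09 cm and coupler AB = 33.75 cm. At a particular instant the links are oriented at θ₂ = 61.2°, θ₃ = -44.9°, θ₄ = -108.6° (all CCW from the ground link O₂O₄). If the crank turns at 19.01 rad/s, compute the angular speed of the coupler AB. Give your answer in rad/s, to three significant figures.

1.01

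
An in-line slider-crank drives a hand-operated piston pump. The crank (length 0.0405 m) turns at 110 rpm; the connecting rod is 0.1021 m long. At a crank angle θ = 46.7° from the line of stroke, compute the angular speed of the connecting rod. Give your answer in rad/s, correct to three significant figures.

3.27

ω = 11.52 rad/s (converted from 110 rpm).
The rod makes angle φ with the slider axis where L sinφ = r sinθ; differentiating, L cosφ·φ̇ = r ω cosθ.
L cosφ = √(L² − r² sin²θ) = 0.097753 m.
|ω_rod| = r ω |cosθ| / √(L² − r² sin²θ) = 0.0405·11.52·0.68582/0.097753 = 3.2731 rad/s.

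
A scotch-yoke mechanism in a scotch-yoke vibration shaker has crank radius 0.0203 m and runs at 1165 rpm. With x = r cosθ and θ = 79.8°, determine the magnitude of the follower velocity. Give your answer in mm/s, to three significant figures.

ω = 122 rad/s (from 1165 rpm).
x = r cosθ ⇒ ẋ = −rω sinθ.
|v| = rω|sinθ| = 0.0203·122·|sin 79.8°| = 2.4374 m/s = 2437.4 mm/s.

2440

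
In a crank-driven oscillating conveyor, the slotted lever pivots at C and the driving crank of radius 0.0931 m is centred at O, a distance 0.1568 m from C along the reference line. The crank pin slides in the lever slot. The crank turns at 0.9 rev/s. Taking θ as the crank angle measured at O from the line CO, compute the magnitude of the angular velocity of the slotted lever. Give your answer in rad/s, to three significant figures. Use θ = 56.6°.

ω = 5.655 rad/s (from 0.9 rev/s).
Crank pin A relative to C: A = (d + r cosθ, r sinθ); lever angle φ = atan2(r sinθ, d + r cosθ).
Differentiating tanφ: φ̇ = rω(d cosθ + r)/(d² + r² + 2dr cosθ).
d² + r² + 2dr cosθ = |CA|² = 0.0493258 m²;  d cosθ + r = +0.17942 m.
|ω_lever| = |0.0931·5.655·+0.17942| / 0.0493258 = 1.915 rad/s.

1.91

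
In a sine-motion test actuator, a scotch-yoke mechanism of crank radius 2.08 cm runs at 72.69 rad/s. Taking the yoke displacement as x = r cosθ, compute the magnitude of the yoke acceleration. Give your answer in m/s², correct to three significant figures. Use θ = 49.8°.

70.9

ω = 72.69 rad/s
x = r cosθ ⇒ ẍ = −rω² cosθ (ω constant).
|a| = rω²|cosθ| = 0.0208·(72.69)²·|cos 49.8°| = 70.938 m/s².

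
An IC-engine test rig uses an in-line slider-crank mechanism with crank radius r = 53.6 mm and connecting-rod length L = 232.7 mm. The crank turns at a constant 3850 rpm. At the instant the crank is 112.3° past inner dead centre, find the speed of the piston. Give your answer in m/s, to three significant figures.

18.2

ω = 2π·3850/60 = 403.2 rad/s
For an in-line slider-crank, x = r cosθ + √(L² − r² sin²θ), so v = −rω sinθ·[1 + r cosθ/√(L² − r² sin²θ)].
With r = 0.0536 m, L = 0.2327 m, θ = 112.3°: √(L² − r² sin²θ) = 0.22735 m.
v = −0.0536·403.2·0.92521·[1 + 0.0536·-0.37946/0.22735] = -18.205 m/s.
|v| = 18.205 m/s.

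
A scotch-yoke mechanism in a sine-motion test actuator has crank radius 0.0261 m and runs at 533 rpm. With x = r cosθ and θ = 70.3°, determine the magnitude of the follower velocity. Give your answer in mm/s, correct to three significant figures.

ω = 55.82 rad/s (from 533 rpm).
x = r cosθ ⇒ ẋ = −rω sinθ.
|v| = rω|sinθ| = 0.0261·55.82·|sin 70.3°| = 1.3715 m/s = 1371.5 mm/s.

1370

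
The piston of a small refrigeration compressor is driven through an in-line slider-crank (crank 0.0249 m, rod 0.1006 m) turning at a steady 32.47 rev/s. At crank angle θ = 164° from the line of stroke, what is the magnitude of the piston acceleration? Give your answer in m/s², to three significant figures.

ω = 2π·32.5 = 204 rad/s
x(θ) = r cosθ + √(L² − r² sin²θ); with ω constant, a = ω²·d²x/dθ².
d²x/dθ² = −r cosθ − r²(cos2θ)/√u − r⁴ sin²2θ/(4u^{3/2}),  u = L² − r² sin²θ = 0.0100733 m².
Substituting r = 0.0249 m, L = 0.1006 m, θ = 164°: d²x/dθ² = +0.01867 m.
a = ω²·d²x/dθ² = (204)²·(+0.01867) = +777.08 m/s²;  |a| = 777.08 m/s².

777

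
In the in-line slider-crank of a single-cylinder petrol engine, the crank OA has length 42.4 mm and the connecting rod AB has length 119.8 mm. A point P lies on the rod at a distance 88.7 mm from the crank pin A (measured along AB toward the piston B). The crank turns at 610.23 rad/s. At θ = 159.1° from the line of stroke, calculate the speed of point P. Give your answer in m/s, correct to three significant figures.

ω = 610.2 rad/s.  Crank-pin speed |V_A| = rω = 25.874 m/s, perpendicular to OA.
Rod angle: sinφ = −(r/L) sinθ ⇒ φ = -7.253°; ω_rod = −rω cosθ/√(L²−r²sin²θ) = +203.39 rad/s.
V_P = V_A + ω_rod × AP, with AP = 0.0887 m along the rod.
Components: V_Px = −rω sinθ − a·ω_rod·sinφ = -6.9523 m/s;  V_Py = rω cosθ + a·ω_rod·cosφ = -6.2749 m/s.
|V_P| = √(V_Px² + V_Py²) = 9.3653 m/s.

9.37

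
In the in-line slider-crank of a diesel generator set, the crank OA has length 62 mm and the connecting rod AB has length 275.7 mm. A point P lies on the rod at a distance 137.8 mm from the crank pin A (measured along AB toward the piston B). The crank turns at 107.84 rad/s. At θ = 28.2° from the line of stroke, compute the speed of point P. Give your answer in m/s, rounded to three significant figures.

ω = 107.8 rad/s.  Crank-pin speed |V_A| = rω = 6.6861 m/s, perpendicular to OA.
Rod angle: sinφ = −(r/L) sinθ ⇒ φ = -6.100°; ω_rod = −rω cosθ/√(L²−r²sin²θ) = -21.494 rad/s.
V_P = V_A + ω_rod × AP, with AP = 0.1378 m along the rod.
Components: V_Px = −rω sinθ − a·ω_rod·sinφ = -3.4743 m/s;  V_Py = rω cosθ + a·ω_rod·cosφ = +2.9473 m/s.
|V_P| = √(V_Px² + V_Py²) = 4.556 m/s.

4.56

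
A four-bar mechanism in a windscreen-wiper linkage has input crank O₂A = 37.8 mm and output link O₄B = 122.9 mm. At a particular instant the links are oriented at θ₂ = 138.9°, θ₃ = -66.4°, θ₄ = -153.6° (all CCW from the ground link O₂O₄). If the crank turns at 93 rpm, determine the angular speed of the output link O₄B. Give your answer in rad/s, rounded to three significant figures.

1.28

ω₂ = 9.739 rad/s (from 93 rpm).
Differentiating the loop-closure r₂e^{iθ₂}+r₃e^{iθ₃}=r₁+r₄e^{iθ₄} gives r₂ω₂e^{iθ₂}+r₃ω₃e^{iθ₃}=r₄ω₄e^{iθ₄}.
Eliminating the other unknown: ω₄ = r₂ω₂ sin(θ₂−θ₃) / [r₄ sin(θ₄−θ₃)].
Numerator sine = -0.42736; denominator sine = -0.99881.
Result = 0.0378·9.739·(-0.42736) / (0.1229·(-0.99881)) = +1.2816 rad/s; magnitude 1.2816 rad/s.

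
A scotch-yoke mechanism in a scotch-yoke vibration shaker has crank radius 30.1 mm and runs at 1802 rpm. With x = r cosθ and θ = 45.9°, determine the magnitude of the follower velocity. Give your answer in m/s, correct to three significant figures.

ω = 188.7 rad/s (from 1802 rpm).
x = r cosθ ⇒ ẋ = −rω sinθ.
|v| = rω|sinθ| = 0.0301·188.7·|sin 45.9°| = 4.079 m/s.

4.08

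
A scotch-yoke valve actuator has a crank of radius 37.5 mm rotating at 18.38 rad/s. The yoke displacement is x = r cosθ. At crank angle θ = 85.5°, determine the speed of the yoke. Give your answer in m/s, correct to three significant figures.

0.687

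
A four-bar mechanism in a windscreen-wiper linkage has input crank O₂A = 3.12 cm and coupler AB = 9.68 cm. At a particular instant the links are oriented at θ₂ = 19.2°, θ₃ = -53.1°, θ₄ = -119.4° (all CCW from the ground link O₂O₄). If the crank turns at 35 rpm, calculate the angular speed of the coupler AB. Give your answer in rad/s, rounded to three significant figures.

ω₂ = 3.665 rad/s (from 35 rpm).
Differentiating the loop-closure r₂e^{iθ₂}+r₃e^{iθ₃}=r₁+r₄e^{iθ₄} gives r₂ω₂e^{iθ₂}+r₃ω₃e^{iθ₃}=r₄ω₄e^{iθ₄}.
Eliminating the other unknown: ω₃ = r₂ω₂ sin(θ₄−θ₂) / [r₃ sin(θ₃−θ₄)].
Numerator sine = -0.66131; denominator sine = +0.91566.
Result = 0.0312·3.665·(-0.66131) / (0.0968·(+0.91566)) = -0.85319 rad/s; magnitude 0.85319 rad/s.

0.853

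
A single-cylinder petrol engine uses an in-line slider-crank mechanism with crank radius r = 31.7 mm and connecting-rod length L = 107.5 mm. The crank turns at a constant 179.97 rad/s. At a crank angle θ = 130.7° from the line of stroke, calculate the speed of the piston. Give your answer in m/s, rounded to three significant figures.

ω = 180 rad/s
For an in-line slider-crank, x = r cosθ + √(L² − r² sin²θ), so v = −rω sinθ·[1 + r cosθ/√(L² − r² sin²θ)].
With r = 0.0317 m, L = 0.1075 m, θ = 130.7°: √(L² − r² sin²θ) = 0.10478 m.
v = −0.0317·180·0.75813·[1 + 0.0317·-0.65210/0.10478] = -3.4719 m/s.
|v| = 3.4719 m/s.

3.47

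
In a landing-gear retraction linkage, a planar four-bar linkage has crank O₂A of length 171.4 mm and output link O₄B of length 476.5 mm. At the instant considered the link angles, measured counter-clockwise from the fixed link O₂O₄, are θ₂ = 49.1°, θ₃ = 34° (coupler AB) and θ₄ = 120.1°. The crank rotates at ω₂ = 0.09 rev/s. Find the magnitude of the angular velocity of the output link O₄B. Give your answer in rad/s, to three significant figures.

0.0531

ω₂ = 0.5655 rad/s (from 0.09 rev/s).
Differentiating the loop-closure r₂e^{iθ₂}+r₃e^{iθ₃}=r₁+r₄e^{iθ₄} gives r₂ω₂e^{iθ₂}+r₃ω₃e^{iθ₃}=r₄ω₄e^{iθ₄}.
Eliminating the other unknown: ω₄ = r₂ω₂ sin(θ₂−θ₃) / [r₄ sin(θ₄−θ₃)].
Numerator sine = +0.26050; denominator sine = +0.99768.
Result = 0.1714·0.5655·(+0.26050) / (0.4765·(+0.99768)) = +0.053112 rad/s; magnitude 0.053112 rad/s.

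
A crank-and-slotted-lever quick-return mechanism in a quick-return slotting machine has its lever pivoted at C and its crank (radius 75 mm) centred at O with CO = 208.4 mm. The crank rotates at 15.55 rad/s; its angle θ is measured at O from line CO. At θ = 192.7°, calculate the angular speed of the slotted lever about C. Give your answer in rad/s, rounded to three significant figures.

ω = 15.55 rad/s
Crank pin A relative to C: A = (d + r cosθ, r sinθ); lever angle φ = atan2(r sinθ, d + r cosθ).
Differentiating tanφ: φ̇ = rω(d cosθ + r)/(d² + r² + 2dr cosθ).
d² + r² + 2dr cosθ = |CA|² = 0.0185604 m²;  d cosθ + r = -0.1283 m.
|ω_lever| = |0.075·15.55·-0.1283| / 0.0185604 = 8.0619 rad/s.

8.06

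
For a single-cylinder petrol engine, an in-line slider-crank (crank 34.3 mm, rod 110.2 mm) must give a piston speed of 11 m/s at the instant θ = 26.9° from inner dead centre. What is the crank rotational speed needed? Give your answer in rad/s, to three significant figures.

554

For an in-line slider-crank, |v_piston| = rω|sinθ|·[1 + r cosθ/√(L² − r² sin²θ)].
With r = 0.0343 m, L = 0.1102 m, θ = 26.9°: the bracketed kinematic factor |dx/dθ| = 0.019869 m.
ω = v/|dx/dθ| = 11/0.019869 = 553.62 rad/s.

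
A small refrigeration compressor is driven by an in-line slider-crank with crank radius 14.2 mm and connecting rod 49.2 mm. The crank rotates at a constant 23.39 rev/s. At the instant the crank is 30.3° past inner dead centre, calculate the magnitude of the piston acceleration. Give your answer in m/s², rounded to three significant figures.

310

ω = 2π·23.4 = 147 rad/s
x(θ) = r cosθ + √(L² − r² sin²θ); with ω constant, a = ω²·d²x/dθ².
d²x/dθ² = −r cosθ − r²(cos2θ)/√u − r⁴ sin²2θ/(4u^{3/2}),  u = L² − r² sin²θ = 0.00236931 m².
Substituting r = 0.0142 m, L = 0.0492 m, θ = 30.3°: d²x/dθ² = -0.014361 m.
a = ω²·d²x/dθ² = (147)²·(-0.014361) = -310.17 m/s²;  |a| = 310.17 m/s².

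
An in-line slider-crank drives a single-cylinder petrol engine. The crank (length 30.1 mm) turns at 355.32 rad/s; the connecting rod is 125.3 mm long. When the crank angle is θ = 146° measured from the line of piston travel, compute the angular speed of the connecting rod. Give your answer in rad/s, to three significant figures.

71.4

ω = 355.3 rad/s
The rod makes angle φ with the slider axis where L sinφ = r sinθ; differentiating, L cosφ·φ̇ = r ω cosθ.
L cosφ = √(L² − r² sin²θ) = 0.12416 m.
|ω_rod| = r ω |cosθ| / √(L² − r² sin²θ) = 0.0301·355.3·0.82904/0.12416 = 71.411 rad/s.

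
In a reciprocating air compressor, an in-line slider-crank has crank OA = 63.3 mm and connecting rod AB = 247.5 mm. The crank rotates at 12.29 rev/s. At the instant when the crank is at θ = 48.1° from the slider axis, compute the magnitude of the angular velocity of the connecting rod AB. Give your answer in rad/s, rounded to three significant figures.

ω = 77.22 rad/s (converted from 12.29 rev/s).
The rod makes angle φ with the slider axis where L sinφ = r sinθ; differentiating, L cosφ·φ̇ = r ω cosθ.
L cosφ = √(L² − r² sin²θ) = 0.24297 m.
|ω_rod| = r ω |cosθ| / √(L² − r² sin²θ) = 0.0633·77.22·0.66783/0.24297 = 13.435 rad/s.

13.4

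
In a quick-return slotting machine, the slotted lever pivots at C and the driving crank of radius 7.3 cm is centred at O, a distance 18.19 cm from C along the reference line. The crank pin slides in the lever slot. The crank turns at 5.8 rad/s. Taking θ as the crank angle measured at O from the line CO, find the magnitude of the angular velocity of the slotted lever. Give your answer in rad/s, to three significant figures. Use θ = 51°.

1.44

ω = 5.8 rad/s
Crank pin A relative to C: A = (d + r cosθ, r sinθ); lever angle φ = atan2(r sinθ, d + r cosθ).
Differentiating tanφ: φ̇ = rω(d cosθ + r)/(d² + r² + 2dr cosθ).
d² + r² + 2dr cosθ = |CA|² = 0.0551297 m²;  d cosθ + r = +0.18747 m.
|ω_lever| = |0.073·5.8·+0.18747| / 0.0551297 = 1.4398 rad/s.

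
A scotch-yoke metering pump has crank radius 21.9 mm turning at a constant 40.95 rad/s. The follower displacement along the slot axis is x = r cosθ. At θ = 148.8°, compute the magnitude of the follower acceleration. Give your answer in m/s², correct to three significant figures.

31.4

ω = 40.95 rad/s
x = r cosθ ⇒ ẍ = −rω² cosθ (ω constant).
|a| = rω²|cosθ| = 0.0219·(40.95)²·|cos 148.8°| = 31.413 m/s².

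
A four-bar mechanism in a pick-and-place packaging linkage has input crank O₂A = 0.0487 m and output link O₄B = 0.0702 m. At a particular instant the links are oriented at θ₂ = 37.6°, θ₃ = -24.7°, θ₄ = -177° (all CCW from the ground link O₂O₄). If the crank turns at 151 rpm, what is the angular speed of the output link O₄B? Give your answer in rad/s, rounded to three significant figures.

ω₂ = 15.81 rad/s (from 151 rpm).
Differentiating the loop-closure r₂e^{iθ₂}+r₃e^{iθ₃}=r₁+r₄e^{iθ₄} gives r₂ω₂e^{iθ₂}+r₃ω₃e^{iθ₃}=r₄ω₄e^{iθ₄}.
Eliminating the other unknown: ω₄ = r₂ω₂ sin(θ₂−θ₃) / [r₄ sin(θ₄−θ₃)].
Numerator sine = +0.88539; denominator sine = -0.46484.
Result = 0.0487·15.81·(+0.88539) / (0.0702·(-0.46484)) = -20.894 rad/s; magnitude 20.894 rad/s.

20.9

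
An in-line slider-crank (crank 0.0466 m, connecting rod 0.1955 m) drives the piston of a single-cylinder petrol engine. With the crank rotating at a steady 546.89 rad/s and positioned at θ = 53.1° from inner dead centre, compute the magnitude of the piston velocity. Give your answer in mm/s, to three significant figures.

23400

ω = 546.9 rad/s
For an in-line slider-crank, x = r cosθ + √(L² − r² sin²θ), so v = −rω sinθ·[1 + r cosθ/√(L² − r² sin²θ)].
With r = 0.0466 m, L = 0.1955 m, θ = 53.1°: √(L² − r² sin²θ) = 0.19192 m.
v = −0.0466·546.9·0.79968·[1 + 0.0466·0.60042/0.19192] = -23.351 m/s.
|v| = 23.351 m/s = 23351 mm/s.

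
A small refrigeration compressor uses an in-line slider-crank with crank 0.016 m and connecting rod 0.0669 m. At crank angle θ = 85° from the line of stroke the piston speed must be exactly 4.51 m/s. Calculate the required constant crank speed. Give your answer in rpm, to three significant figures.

For an in-line slider-crank, |v_piston| = rω|sinθ|·[1 + r cosθ/√(L² − r² sin²θ)].
With r = 0.016 m, L = 0.0669 m, θ = 85°: the bracketed kinematic factor |dx/dθ| = 0.016281 m.
ω = v/|dx/dθ| = 4.51/0.016281 = 277.01 rad/s.
N = 60ω/(2π) = 2645.2 rpm.

2650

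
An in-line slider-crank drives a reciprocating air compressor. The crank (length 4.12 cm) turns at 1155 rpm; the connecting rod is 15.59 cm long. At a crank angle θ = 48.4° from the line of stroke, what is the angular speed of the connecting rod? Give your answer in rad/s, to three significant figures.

21.6

ω = 121 rad/s (converted from 1155 rpm).
The rod makes angle φ with the slider axis where L sinφ = r sinθ; differentiating, L cosφ·φ̇ = r ω cosθ.
L cosφ = √(L² − r² sin²θ) = 0.15283 m.
|ω_rod| = r ω |cosθ| / √(L² − r² sin²θ) = 0.0412·121·0.66393/0.15283 = 21.649 rad/s.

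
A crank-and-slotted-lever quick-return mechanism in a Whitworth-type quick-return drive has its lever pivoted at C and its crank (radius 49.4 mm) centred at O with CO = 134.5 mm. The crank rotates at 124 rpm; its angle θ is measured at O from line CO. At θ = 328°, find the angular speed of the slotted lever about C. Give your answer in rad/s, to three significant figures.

ω = 12.99 rad/s (from 124 rpm).
Crank pin A relative to C: A = (d + r cosθ, r sinθ); lever angle φ = atan2(r sinθ, d + r cosθ).
Differentiating tanφ: φ̇ = rω(d cosθ + r)/(d² + r² + 2dr cosθ).
d² + r² + 2dr cosθ = |CA|² = 0.0318 m²;  d cosθ + r = +0.16346 m.
|ω_lever| = |0.0494·12.99·+0.16346| / 0.0318 = 3.2974 rad/s.

3.30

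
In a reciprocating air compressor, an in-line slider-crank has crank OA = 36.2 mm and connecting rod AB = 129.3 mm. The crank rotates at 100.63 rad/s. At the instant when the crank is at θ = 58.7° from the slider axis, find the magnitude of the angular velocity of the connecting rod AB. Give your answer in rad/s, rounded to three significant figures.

ω = 100.6 rad/s
The rod makes angle φ with the slider axis where L sinφ = r sinθ; differentiating, L cosφ·φ̇ = r ω cosθ.
L cosφ = √(L² − r² sin²θ) = 0.12555 m.
|ω_rod| = r ω |cosθ| / √(L² − r² sin²θ) = 0.0362·100.6·0.51952/0.12555 = 15.074 rad/s.

15.1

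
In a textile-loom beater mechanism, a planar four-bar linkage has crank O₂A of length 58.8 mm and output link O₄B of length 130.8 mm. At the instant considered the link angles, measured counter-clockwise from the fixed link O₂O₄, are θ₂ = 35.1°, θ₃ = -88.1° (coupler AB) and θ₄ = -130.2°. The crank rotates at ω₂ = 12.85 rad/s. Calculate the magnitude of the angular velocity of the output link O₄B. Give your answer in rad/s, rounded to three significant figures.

ω₂ = 12.85 rad/s
Differentiating the loop-closure r₂e^{iθ₂}+r₃e^{iθ₃}=r₁+r₄e^{iθ₄} gives r₂ω₂e^{iθ₂}+r₃ω₃e^{iθ₃}=r₄ω₄e^{iθ₄}.
Eliminating the other unknown: ω₄ = r₂ω₂ sin(θ₂−θ₃) / [r₄ sin(θ₄−θ₃)].
Numerator sine = +0.83676; denominator sine = -0.67043.
Result = 0.0588·12.85·(+0.83676) / (0.1308·(-0.67043)) = -7.2098 rad/s; magnitude 7.2098 rad/s.

7.21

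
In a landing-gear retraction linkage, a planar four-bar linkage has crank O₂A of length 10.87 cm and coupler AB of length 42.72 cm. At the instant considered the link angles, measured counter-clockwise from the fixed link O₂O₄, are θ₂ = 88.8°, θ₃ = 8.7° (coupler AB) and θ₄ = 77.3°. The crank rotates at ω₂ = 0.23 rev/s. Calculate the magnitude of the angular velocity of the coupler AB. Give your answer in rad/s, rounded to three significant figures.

0.0787

ω₂ = 1.445 rad/s (from 0.23 rev/s).
Differentiating the loop-closure r₂e^{iθ₂}+r₃e^{iθ₃}=r₁+r₄e^{iθ₄} gives r₂ω₂e^{iθ₂}+r₃ω₃e^{iθ₃}=r₄ω₄e^{iθ₄}.
Eliminating the other unknown: ω₃ = r₂ω₂ sin(θ₄−θ₂) / [r₃ sin(θ₃−θ₄)].
Numerator sine = -0.19937; denominator sine = -0.93106.
Result = 0.1087·1.445·(-0.19937) / (0.4272·(-0.93106)) = +0.078738 rad/s; magnitude 0.078738 rad/s.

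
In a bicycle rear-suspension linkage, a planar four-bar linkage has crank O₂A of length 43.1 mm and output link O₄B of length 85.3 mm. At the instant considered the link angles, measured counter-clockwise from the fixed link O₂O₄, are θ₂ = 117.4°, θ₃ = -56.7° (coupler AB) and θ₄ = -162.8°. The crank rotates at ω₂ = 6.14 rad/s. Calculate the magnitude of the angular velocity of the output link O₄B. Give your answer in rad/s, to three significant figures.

ω₂ = 6.14 rad/s
Differentiating the loop-closure r₂e^{iθ₂}+r₃e^{iθ₃}=r₁+r₄e^{iθ₄} gives r₂ω₂e^{iθ₂}+r₃ω₃e^{iθ₃}=r₄ω₄e^{iθ₄}.
Eliminating the other unknown: ω₄ = r₂ω₂ sin(θ₂−θ₃) / [r₄ sin(θ₄−θ₃)].
Numerator sine = +0.10279; denominator sine = -0.96078.
Result = 0.0431·6.14·(+0.10279) / (0.0853·(-0.96078)) = -0.33192 rad/s; magnitude 0.33192 rad/s.

0.332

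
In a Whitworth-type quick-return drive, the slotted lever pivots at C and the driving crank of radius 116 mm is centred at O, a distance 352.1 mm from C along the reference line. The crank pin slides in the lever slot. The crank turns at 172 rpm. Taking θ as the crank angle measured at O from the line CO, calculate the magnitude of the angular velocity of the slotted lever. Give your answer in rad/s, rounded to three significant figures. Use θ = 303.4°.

ω = 18.01 rad/s (from 172 rpm).
Crank pin A relative to C: A = (d + r cosθ, r sinθ); lever angle φ = atan2(r sinθ, d + r cosθ).
Differentiating tanφ: φ̇ = rω(d cosθ + r)/(d² + r² + 2dr cosθ).
d² + r² + 2dr cosθ = |CA|² = 0.182398 m²;  d cosθ + r = +0.30982 m.
|ω_lever| = |0.116·18.01·+0.30982| / 0.182398 = 3.549 rad/s.

3.55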